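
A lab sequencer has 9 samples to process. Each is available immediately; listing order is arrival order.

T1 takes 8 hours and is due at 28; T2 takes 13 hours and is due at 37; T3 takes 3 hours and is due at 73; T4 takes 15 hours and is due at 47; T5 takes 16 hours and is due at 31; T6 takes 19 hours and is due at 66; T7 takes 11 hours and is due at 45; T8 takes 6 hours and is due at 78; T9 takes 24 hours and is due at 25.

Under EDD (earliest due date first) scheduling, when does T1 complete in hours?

32

EDD (increasing due date): T9 T1 T5 T2 T7 T4 T6 T3 T8.
T9: 0→24
T1: 24→32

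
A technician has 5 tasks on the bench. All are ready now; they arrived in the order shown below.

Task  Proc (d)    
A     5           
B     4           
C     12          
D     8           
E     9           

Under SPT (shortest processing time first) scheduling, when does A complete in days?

9

SPT (increasing processing time): B A D E C.
B: 0→4
A: 4→9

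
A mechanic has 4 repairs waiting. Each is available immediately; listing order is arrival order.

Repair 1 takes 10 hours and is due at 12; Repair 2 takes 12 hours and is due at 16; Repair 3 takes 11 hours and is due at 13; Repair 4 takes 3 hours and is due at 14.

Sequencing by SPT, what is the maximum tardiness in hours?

SPT (increasing processing time): Repair 4 Repair 1 Repair 3 Repair 2.
Repair 4: 0→3, due 14, tardiness 0
Repair 1: 3→13, due 12, tardiness 1
Repair 3: 13→24, due 13, tardiness 11
Repair 2: 24→36, due 16, tardiness 20
Maximum = 20.

20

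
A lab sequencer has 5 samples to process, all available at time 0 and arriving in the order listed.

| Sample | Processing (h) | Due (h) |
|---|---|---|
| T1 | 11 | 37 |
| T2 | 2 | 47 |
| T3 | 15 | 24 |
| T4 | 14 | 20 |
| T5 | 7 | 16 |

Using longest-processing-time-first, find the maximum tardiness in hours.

LPT (decreasing processing time): T3 T4 T1 T5 T2.
T3: 0→15, due 24, tardiness 0
T4: 15→29, due 20, tardiness 9
T1: 29→40, due 37, tardiness 3
T5: 40→47, due 16, tardiness 31
T2: 47→49, due 47, tardiness 2
Maximum = 31.

31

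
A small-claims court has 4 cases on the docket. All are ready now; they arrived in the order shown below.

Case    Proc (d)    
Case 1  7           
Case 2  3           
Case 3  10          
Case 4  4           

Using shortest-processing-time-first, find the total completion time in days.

SPT (increasing processing time): Case 2 Case 4 Case 1 Case 3.
Case 2: 0→3
Case 4: 3→7
Case 1: 7→14
Case 3: 14→24
Sum = 3+7+14+24 = 48.

48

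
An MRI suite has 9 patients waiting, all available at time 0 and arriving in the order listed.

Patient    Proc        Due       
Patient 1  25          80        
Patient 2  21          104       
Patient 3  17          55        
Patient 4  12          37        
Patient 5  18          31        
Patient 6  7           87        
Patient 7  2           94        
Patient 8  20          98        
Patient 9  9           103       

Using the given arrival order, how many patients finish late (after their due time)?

FIFO (arrival order): Patient 1 Patient 2 Patient 3 Patient 4 Patient 5 Patient 6 Patient 7 Patient 8 Patient 9.
Patient 1: 0→25, due 80, tardiness 0
Patient 2: 25→46, due 104, tardiness 0
Patient 3: 46→63, due 55, tardiness 8
Patient 4: 63→75, due 37, tardiness 38
Patient 5: 75→93, due 31, tardiness 62
Patient 6: 93→100, due 87, tardiness 13
Patient 7: 100→102, due 94, tardiness 8
Patient 8: 102→122, due 98, tardiness 24
Patient 9: 122→131, due 103, tardiness 28
Late patients: 7.

7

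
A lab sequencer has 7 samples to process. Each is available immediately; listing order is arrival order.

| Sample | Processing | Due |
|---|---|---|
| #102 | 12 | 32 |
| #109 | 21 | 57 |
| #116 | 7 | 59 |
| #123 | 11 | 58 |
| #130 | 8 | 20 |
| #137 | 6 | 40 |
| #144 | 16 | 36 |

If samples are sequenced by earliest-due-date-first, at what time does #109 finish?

EDD (increasing due date): #130 #102 #144 #137 #109 #123 #116.
#130: 0→8
#102: 8→20
#144: 20→36
#137: 36→42
#109: 42→63

63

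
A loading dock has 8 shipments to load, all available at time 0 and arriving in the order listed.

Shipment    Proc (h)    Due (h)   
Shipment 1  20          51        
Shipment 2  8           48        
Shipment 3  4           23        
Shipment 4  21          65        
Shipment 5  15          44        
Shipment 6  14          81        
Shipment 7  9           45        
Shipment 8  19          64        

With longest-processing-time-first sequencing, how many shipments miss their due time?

5

LPT (decreasing processing time): Shipment 4 Shipment 1 Shipment 8 Shipment 5 Shipment 6 Shipment 7 Shipment 2 Shipment 3.
Shipment 4: 0→21, due 65, tardiness 0
Shipment 1: 21→41, due 51, tardiness 0
Shipment 8: 41→60, due 64, tardiness 0
Shipment 5: 60→75, due 44, tardiness 31
Shipment 6: 75→89, due 81, tardiness 8
Shipment 7: 89→98, due 45, tardiness 53
Shipment 2: 98→106, due 48, tardiness 58
Shipment 3: 106→110, due 23, tardiness 87
Late shipments: 5.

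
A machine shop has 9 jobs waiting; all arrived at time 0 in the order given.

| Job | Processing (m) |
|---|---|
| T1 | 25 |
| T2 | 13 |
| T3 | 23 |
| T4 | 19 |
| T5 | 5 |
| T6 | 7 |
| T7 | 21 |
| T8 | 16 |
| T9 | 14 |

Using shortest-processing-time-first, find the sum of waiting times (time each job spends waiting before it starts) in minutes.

423

SPT (increasing processing time): T5 T6 T2 T9 T8 T4 T7 T3 T1.
T5: waits 0, runs 0→5
T6: waits 5, runs 5→12
T2: waits 12, runs 12→25
T9: waits 25, runs 25→39
T8: waits 39, runs 39→55
T4: waits 55, runs 55→74
T7: waits 74, runs 74→95
T3: waits 95, runs 95→118
T1: waits 118, runs 118→143
Sum = 0+5+12+25+39+55+74+95+118 = 423.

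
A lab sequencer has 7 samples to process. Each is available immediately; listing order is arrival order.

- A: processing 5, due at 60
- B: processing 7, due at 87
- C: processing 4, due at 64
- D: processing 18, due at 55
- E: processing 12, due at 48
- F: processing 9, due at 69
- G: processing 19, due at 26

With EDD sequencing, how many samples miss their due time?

0

EDD (increasing due date): G E D A C F B.
G: 0→19, due 26, tardiness 0
E: 19→31, due 48, tardiness 0
D: 31→49, due 55, tardiness 0
A: 49→54, due 60, tardiness 0
C: 54→58, due 64, tardiness 0
F: 58→67, due 69, tardiness 0
B: 67→74, due 87, tardiness 0
Late samples: 0.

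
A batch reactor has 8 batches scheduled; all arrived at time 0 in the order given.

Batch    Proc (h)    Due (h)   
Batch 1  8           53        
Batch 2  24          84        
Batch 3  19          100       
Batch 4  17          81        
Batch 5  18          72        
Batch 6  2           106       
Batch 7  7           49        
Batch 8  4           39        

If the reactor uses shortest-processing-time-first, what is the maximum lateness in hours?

SPT (increasing processing time): Batch 6 Batch 8 Batch 7 Batch 1 Batch 4 Batch 5 Batch 3 Batch 2.
Batch 6: 0→2, due 106, lateness -104
Batch 8: 2→6, due 39, lateness -33
Batch 7: 6→13, due 49, lateness -36
Batch 1: 13→21, due 53, lateness -32
Batch 4: 21→38, due 81, lateness -43
Batch 5: 38→56, due 72, lateness -16
Batch 3: 56→75, due 100, lateness -25
Batch 2: 75→99, due 84, lateness 15
Maximum = 15.

15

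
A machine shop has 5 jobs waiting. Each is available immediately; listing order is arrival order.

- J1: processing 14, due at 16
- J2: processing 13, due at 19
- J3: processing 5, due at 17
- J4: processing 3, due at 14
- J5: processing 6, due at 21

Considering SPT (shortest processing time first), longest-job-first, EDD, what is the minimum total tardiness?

33

SPT (increasing processing time): J4 J3 J5 J2 J1.
J4: 0→3, due 14, tardiness 0
J3: 3→8, due 17, tardiness 0
J5: 8→14, due 21, tardiness 0
J2: 14→27, due 19, tardiness 8
J1: 27→41, due 16, tardiness 25
Sum = 0+0+0+8+25 = 33.
LPT (decreasing processing time): J1 J2 J5 J3 J4.
J1: 0→14, due 16, tardiness 0
J2: 14→27, due 19, tardiness 8
J5: 27→33, due 21, tardiness 12
J3: 33→38, due 17, tardiness 21
J4: 38→41, due 14, tardiness 27
Sum = 0+8+12+21+27 = 68.
EDD (increasing due date): J4 J1 J3 J2 J5.
J4: 0→3, due 14, tardiness 0
J1: 3→17, due 16, tardiness 1
J3: 17→22, due 17, tardiness 5
J2: 22→35, due 19, tardiness 16
J5: 35→41, due 21, tardiness 20
Sum = 0+1+5+16+20 = 42.
SPT 33, LPT 68, EDD 42 → minimum 33.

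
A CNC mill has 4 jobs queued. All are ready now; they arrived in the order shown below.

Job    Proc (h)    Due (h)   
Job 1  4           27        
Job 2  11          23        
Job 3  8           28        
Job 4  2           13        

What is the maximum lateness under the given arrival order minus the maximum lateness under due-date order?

FIFO (arrival order): Job 1 Job 2 Job 3 Job 4.
Job 1: 0→4, due 27, lateness -23
Job 2: 4→15, due 23, lateness -8
Job 3: 15→23, due 28, lateness -5
Job 4: 23→25, due 13, lateness 12
Maximum = 12.
EDD (increasing due date): Job 4 Job 2 Job 1 Job 3.
Job 4: 0→2, due 13, lateness -11
Job 2: 2→13, due 23, lateness -10
Job 1: 13→17, due 27, lateness -10
Job 3: 17→25, due 28, lateness -3
Maximum = -3.
Difference = 12 − -3 = 15.

15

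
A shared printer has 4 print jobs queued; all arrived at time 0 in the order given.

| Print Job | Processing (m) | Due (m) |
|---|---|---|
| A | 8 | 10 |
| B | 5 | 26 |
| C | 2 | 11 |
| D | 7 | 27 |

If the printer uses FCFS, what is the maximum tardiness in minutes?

4

FIFO (arrival order): A B C D.
A: 0→8, due 10, tardiness 0
B: 8→13, due 26, tardiness 0
C: 13→15, due 11, tardiness 4
D: 15→22, due 27, tardiness 0
Maximum = 4.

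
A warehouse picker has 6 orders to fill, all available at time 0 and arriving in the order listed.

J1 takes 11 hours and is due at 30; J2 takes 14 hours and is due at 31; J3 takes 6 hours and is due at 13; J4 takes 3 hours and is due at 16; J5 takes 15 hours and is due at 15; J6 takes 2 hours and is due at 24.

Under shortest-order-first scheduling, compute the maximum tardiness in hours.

SPT (increasing processing time): J6 J4 J3 J1 J2 J5.
J6: 0→2, due 24, tardiness 0
J4: 2→5, due 16, tardiness 0
J3: 5→11, due 13, tardiness 0
J1: 11→22, due 30, tardiness 0
J2: 22→36, due 31, tardiness 5
J5: 36→51, due 15, tardiness 36
Maximum = 36.

36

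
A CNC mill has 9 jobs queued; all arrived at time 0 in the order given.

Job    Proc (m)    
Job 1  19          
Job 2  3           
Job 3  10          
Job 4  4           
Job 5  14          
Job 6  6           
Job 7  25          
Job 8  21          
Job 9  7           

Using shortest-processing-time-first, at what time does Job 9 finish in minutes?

20

SPT (increasing processing time): Job 2 Job 4 Job 6 Job 9 Job 3 Job 5 Job 1 Job 8 Job 7.
Job 2: 0→3
Job 4: 3→7
Job 6: 7→13
Job 9: 13→20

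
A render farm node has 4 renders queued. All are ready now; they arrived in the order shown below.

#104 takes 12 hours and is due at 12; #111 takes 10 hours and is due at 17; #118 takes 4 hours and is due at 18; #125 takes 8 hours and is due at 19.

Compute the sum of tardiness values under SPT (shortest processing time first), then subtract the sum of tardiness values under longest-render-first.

SPT (increasing processing time): #118 #125 #111 #104.
#118: 0→4, due 18, tardiness 0
#125: 4→12, due 19, tardiness 0
#111: 12→22, due 17, tardiness 5
#104: 22→34, due 12, tardiness 22
Sum = 0+0+5+22 = 27.
LPT (decreasing processing time): #104 #111 #125 #118.
#104: 0→12, due 12, tardiness 0
#111: 12→22, due 17, tardiness 5
#125: 22→30, due 19, tardiness 11
#118: 30→34, due 18, tardiness 16
Sum = 0+5+11+16 = 32.
Difference = 27 − 32 = -5.

-5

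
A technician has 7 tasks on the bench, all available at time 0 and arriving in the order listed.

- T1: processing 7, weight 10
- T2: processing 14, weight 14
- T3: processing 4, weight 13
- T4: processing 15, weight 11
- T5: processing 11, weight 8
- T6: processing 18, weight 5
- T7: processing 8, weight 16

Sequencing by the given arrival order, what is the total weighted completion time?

3114

FIFO (arrival order): T1 T2 T3 T4 T5 T6 T7.
T1: finishes 7, weight 10, w·C = 70
T2: finishes 21, weight 14, w·C = 294
T3: finishes 25, weight 13, w·C = 325
T4: finishes 40, weight 11, w·C = 440
T5: finishes 51, weight 8, w·C = 408
T6: finishes 69, weight 5, w·C = 345
T7: finishes 77, weight 16, w·C = 1232
Sum = 70+294+325+440+408+345+1232 = 3114.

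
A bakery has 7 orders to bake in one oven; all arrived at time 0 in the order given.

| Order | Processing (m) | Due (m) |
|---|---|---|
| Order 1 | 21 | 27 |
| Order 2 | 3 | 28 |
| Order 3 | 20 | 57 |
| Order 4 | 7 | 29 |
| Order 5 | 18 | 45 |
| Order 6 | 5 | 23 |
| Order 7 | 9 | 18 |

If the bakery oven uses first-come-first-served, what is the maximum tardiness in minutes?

65

FIFO (arrival order): Order 1 Order 2 Order 3 Order 4 Order 5 Order 6 Order 7.
Order 1: 0→21, due 27, tardiness 0
Order 2: 21→24, due 28, tardiness 0
Order 3: 24→44, due 57, tardiness 0
Order 4: 44→51, due 29, tardiness 22
Order 5: 51→69, due 45, tardiness 24
Order 6: 69→74, due 23, tardiness 51
Order 7: 74→83, due 18, tardiness 65
Maximum = 65.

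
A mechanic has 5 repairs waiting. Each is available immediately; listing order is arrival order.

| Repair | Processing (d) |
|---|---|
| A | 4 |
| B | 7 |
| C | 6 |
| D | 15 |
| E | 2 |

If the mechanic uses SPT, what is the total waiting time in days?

39

SPT (increasing processing time): E A C B D.
E: waits 0, runs 0→2
A: waits 2, runs 2→6
C: waits 6, runs 6→12
B: waits 12, runs 12→19
D: waits 19, runs 19→34
Sum = 0+2+6+12+19 = 39.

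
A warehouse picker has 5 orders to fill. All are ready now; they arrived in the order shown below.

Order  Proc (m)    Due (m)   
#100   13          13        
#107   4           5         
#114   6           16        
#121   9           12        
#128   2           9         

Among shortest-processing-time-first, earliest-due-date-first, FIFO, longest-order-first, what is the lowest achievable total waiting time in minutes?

41

SPT (increasing processing time): #128 #107 #114 #121 #100.
#128: waits 0, runs 0→2
#107: waits 2, runs 2→6
#114: waits 6, runs 6→12
#121: waits 12, runs 12→21
#100: waits 21, runs 21→34
Sum = 0+2+6+12+21 = 41.
EDD (increasing due date): #107 #128 #121 #100 #114.
#107: waits 0, runs 0→4
#128: waits 4, runs 4→6
#121: waits 6, runs 6→15
#100: waits 15, runs 15→28
#114: waits 28, runs 28→34
Sum = 0+4+6+15+28 = 53.
FIFO (arrival order): #100 #107 #114 #121 #128.
#100: waits 0, runs 0→13
#107: waits 13, runs 13→17
#114: waits 17, runs 17→23
#121: waits 23, runs 23→32
#128: waits 32, runs 32→34
Sum = 0+13+17+23+32 = 85.
LPT (decreasing processing time): #100 #121 #114 #107 #128.
#100: waits 0, runs 0→13
#121: waits 13, runs 13→22
#114: waits 22, runs 22→28
#107: waits 28, runs 28→32
#128: waits 32, runs 32→34
Sum = 0+13+22+28+32 = 95.
SPT 41, EDD 53, FIFO 85, LPT 95 → minimum 41.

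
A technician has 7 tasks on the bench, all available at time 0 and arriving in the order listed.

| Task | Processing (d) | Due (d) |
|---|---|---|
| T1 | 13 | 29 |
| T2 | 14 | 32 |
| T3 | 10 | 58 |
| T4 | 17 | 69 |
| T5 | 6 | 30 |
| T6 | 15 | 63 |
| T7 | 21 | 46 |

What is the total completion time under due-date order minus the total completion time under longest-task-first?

EDD (increasing due date): T1 T5 T2 T7 T3 T6 T4.
T1: 0→13
T5: 13→19
T2: 19→33
T7: 33→54
T3: 54→64
T6: 64→79
T4: 79→96
Sum = 13+19+33+54+64+79+96 = 358.
LPT (decreasing processing time): T7 T4 T6 T2 T1 T3 T5.
T7: 0→21
T4: 21→38
T6: 38→53
T2: 53→67
T1: 67→80
T3: 80→90
T5: 90→96
Sum = 21+38+53+67+80+90+96 = 445.
Difference = 358 − 445 = -87.

-87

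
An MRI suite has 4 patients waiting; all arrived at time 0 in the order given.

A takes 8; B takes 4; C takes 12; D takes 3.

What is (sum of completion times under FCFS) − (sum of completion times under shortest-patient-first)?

19

FIFO (arrival order): A B C D.
A: 0→8
B: 8→12
C: 12→24
D: 24→27
Sum = 8+12+24+27 = 71.
SPT (increasing processing time): D B A C.
D: 0→3
B: 3→7
A: 7→15
C: 15→27
Sum = 3+7+15+27 = 52.
Difference = 71 − 52 = 19.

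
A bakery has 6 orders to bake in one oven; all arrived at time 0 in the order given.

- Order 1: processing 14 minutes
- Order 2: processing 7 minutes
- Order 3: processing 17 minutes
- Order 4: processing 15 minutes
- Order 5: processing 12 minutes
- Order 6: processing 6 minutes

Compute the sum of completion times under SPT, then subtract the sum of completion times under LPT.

-81

SPT (increasing processing time): Order 6 Order 2 Order 5 Order 1 Order 4 Order 3.
Order 6: 0→6
Order 2: 6→13
Order 5: 13→25
Order 1: 25→39
Order 4: 39→54
Order 3: 54→71
Sum = 6+13+25+39+54+71 = 208.
LPT (decreasing processing time): Order 3 Order 4 Order 1 Order 5 Order 2 Order 6.
Order 3: 0→17
Order 4: 17→32
Order 1: 32→46
Order 5: 46→58
Order 2: 58→65
Order 6: 65→71
Sum = 17+32+46+58+65+71 = 289.
Difference = 208 − 289 = -81.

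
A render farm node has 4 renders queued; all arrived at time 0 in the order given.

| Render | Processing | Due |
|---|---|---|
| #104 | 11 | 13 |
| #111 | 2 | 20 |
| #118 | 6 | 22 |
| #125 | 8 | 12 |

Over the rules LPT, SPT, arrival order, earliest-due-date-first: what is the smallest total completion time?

53

LPT (decreasing processing time): #104 #125 #118 #111.
#104: 0→11
#125: 11→19
#118: 19→25
#111: 25→27
Sum = 11+19+25+27 = 82.
SPT (increasing processing time): #111 #118 #125 #104.
#111: 0→2
#118: 2→8
#125: 8→16
#104: 16→27
Sum = 2+8+16+27 = 53.
FIFO (arrival order): #104 #111 #118 #125.
#104: 0→11
#111: 11→13
#118: 13→19
#125: 19→27
Sum = 11+13+19+27 = 70.
EDD (increasing due date): #125 #104 #111 #118.
#125: 0→8
#104: 8→19
#111: 19→21
#118: 21→27
Sum = 8+19+21+27 = 75.
LPT 82, SPT 53, FIFO 70, EDD 75 → minimum 53.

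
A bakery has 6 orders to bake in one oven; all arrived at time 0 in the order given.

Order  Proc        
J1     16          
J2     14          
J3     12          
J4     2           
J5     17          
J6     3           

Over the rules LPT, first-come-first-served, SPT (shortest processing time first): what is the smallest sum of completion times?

166

LPT (decreasing processing time): J5 J1 J2 J3 J6 J4.
J5: 0→17
J1: 17→33
J2: 33→47
J3: 47→59
J6: 59→62
J4: 62→64
Sum = 17+33+47+59+62+64 = 282.
FIFO (arrival order): J1 J2 J3 J4 J5 J6.
J1: 0→16
J2: 16→30
J3: 30→42
J4: 42→44
J5: 44→61
J6: 61→64
Sum = 16+30+42+44+61+64 = 257.
SPT (increasing processing time): J4 J6 J3 J2 J1 J5.
J4: 0→2
J6: 2→5
J3: 5→17
J2: 17→31
J1: 31→47
J5: 47→64
Sum = 2+5+17+31+47+64 = 166.
LPT 282, FIFO 257, SPT 166 → minimum 166.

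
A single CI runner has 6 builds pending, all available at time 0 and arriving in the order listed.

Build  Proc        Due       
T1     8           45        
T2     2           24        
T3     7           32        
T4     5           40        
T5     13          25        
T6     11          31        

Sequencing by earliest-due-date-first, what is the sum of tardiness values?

2

EDD (increasing due date): T2 T5 T6 T3 T4 T1.
T2: 0→2, due 24, tardiness 0
T5: 2→15, due 25, tardiness 0
T6: 15→26, due 31, tardiness 0
T3: 26→33, due 32, tardiness 1
T4: 33→38, due 40, tardiness 0
T1: 38→46, due 45, tardiness 1
Sum = 0+0+0+1+0+1 = 2.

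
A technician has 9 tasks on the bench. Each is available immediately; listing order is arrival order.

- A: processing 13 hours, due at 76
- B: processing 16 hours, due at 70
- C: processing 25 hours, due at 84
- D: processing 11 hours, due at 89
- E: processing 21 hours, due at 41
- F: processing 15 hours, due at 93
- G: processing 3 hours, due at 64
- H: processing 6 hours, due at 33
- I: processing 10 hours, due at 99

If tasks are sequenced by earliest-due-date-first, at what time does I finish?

EDD (increasing due date): H E G B A C D F I.
H: 0→6
E: 6→27
G: 27→30
B: 30→46
A: 46→59
C: 59→84
D: 84→95
F: 95→110
I: 110→120

120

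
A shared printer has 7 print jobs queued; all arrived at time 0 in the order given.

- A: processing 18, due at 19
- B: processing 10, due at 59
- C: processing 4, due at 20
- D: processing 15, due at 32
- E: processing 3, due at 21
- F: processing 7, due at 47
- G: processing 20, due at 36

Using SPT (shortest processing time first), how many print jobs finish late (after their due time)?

3

SPT (increasing processing time): E C F B D A G.
E: 0→3, due 21, tardiness 0
C: 3→7, due 20, tardiness 0
F: 7→14, due 47, tardiness 0
B: 14→24, due 59, tardiness 0
D: 24→39, due 32, tardiness 7
A: 39→57, due 19, tardiness 38
G: 57→77, due 36, tardiness 41
Late print jobs: 3.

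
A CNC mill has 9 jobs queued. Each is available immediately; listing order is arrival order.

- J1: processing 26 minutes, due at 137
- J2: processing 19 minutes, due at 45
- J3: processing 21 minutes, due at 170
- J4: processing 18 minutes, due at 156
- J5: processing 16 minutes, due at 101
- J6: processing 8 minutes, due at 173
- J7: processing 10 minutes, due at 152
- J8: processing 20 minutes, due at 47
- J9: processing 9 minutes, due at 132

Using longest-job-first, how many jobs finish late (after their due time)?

4

LPT (decreasing processing time): J1 J3 J8 J2 J4 J5 J7 J9 J6.
J1: 0→26, due 137, tardiness 0
J3: 26→47, due 170, tardiness 0
J8: 47→67, due 47, tardiness 20
J2: 67→86, due 45, tardiness 41
J4: 86→104, due 156, tardiness 0
J5: 104→120, due 101, tardiness 19
J7: 120→130, due 152, tardiness 0
J9: 130→139, due 132, tardiness 7
J6: 139→147, due 173, tardiness 0
Late jobs: 4.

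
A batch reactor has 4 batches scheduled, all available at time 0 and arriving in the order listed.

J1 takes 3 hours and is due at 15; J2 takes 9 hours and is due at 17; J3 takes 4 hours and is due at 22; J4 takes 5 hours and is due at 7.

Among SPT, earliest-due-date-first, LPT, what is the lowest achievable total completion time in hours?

SPT (increasing processing time): J1 J3 J4 J2.
J1: 0→3
J3: 3→7
J4: 7→12
J2: 12→21
Sum = 3+7+12+21 = 43.
EDD (increasing due date): J4 J1 J2 J3.
J4: 0→5
J1: 5→8
J2: 8→17
J3: 17→21
Sum = 5+8+17+21 = 51.
LPT (decreasing processing time): J2 J4 J3 J1.
J2: 0→9
J4: 9→14
J3: 14→18
J1: 18→21
Sum = 9+14+18+21 = 62.
SPT 43, EDD 51, LPT 62 → minimum 43.

43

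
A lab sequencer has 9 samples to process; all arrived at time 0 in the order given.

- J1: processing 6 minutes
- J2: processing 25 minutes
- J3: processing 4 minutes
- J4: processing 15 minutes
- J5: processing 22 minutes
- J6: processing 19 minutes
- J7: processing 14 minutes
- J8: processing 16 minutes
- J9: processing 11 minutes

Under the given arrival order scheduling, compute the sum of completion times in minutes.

FIFO (arrival order): J1 J2 J3 J4 J5 J6 J7 J8 J9.
J1: 0→6
J2: 6→31
J3: 31→35
J4: 35→50
J5: 50→72
J6: 72→91
J7: 91→105
J8: 105→121
J9: 121→132
Sum = 6+31+35+50+72+91+105+121+132 = 643.

643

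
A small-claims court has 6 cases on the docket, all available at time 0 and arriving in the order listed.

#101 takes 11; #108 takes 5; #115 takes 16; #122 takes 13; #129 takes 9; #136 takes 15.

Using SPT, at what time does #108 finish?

SPT (increasing processing time): #108 #129 #101 #122 #136 #115.
#108: 0→5

5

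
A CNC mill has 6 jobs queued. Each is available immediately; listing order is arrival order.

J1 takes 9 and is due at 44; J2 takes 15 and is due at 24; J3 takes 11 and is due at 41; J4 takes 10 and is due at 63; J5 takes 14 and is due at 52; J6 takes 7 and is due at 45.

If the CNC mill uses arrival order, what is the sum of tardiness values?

FIFO (arrival order): J1 J2 J3 J4 J5 J6.
J1: 0→9, due 44, tardiness 0
J2: 9→24, due 24, tardiness 0
J3: 24→35, due 41, tardiness 0
J4: 35→45, due 63, tardiness 0
J5: 45→59, due 52, tardiness 7
J6: 59→66, due 45, tardiness 21
Sum = 0+0+0+0+7+21 = 28.

28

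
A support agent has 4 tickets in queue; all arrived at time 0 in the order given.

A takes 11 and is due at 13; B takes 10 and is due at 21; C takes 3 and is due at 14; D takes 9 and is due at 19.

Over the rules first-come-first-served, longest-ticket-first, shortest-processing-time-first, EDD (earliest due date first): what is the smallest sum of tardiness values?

FIFO (arrival order): A B C D.
A: 0→11, due 13, tardiness 0
B: 11→21, due 21, tardiness 0
C: 21→24, due 14, tardiness 10
D: 24→33, due 19, tardiness 14
Sum = 0+0+10+14 = 24.
LPT (decreasing processing time): A B D C.
A: 0→11, due 13, tardiness 0
B: 11→21, due 21, tardiness 0
D: 21→30, due 19, tardiness 11
C: 30→33, due 14, tardiness 19
Sum = 0+0+11+19 = 30.
SPT (increasing processing time): C D B A.
C: 0→3, due 14, tardiness 0
D: 3→12, due 19, tardiness 0
B: 12→22, due 21, tardiness 1
A: 22→33, due 13, tardiness 20
Sum = 0+0+1+20 = 21.
EDD (increasing due date): A C D B.
A: 0→11, due 13, tardiness 0
C: 11→14, due 14, tardiness 0
D: 14→23, due 19, tardiness 4
B: 23→33, due 21, tardiness 12
Sum = 0+0+4+12 = 16.
FIFO 24, LPT 30, SPT 21, EDD 16 → minimum 16.

16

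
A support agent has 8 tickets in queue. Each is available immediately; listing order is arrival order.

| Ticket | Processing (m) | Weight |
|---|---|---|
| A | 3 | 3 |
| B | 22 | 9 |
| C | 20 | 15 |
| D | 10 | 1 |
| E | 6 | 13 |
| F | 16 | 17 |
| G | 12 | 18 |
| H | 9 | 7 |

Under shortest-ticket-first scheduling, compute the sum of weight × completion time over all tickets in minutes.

SPT (increasing processing time): A E H D G F C B.
A: finishes 3, weight 3, w·C = 9
E: finishes 9, weight 13, w·C = 117
H: finishes 18, weight 7, w·C = 126
D: finishes 28, weight 1, w·C = 28
G: finishes 40, weight 18, w·C = 720
F: finishes 56, weight 17, w·C = 952
C: finishes 76, weight 15, w·C = 1140
B: finishes 98, weight 9, w·C = 882
Sum = 9+117+126+28+720+952+1140+882 = 3974.

3974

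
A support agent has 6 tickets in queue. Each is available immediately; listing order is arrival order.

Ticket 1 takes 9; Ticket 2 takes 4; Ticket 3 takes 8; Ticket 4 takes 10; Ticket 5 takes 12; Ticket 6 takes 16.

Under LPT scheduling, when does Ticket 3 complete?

LPT (decreasing processing time): Ticket 6 Ticket 5 Ticket 4 Ticket 1 Ticket 3 Ticket 2.
Ticket 6: 0→16
Ticket 5: 16→28
Ticket 4: 28→38
Ticket 1: 38→47
Ticket 3: 47→55

55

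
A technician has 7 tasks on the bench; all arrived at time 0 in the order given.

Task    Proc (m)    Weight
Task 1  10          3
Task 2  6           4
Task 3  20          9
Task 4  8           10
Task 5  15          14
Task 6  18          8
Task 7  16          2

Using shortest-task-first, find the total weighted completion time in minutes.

SPT (increasing processing time): Task 2 Task 4 Task 1 Task 5 Task 7 Task 6 Task 3.
Task 2: finishes 6, weight 4, w·C = 24
Task 4: finishes 14, weight 10, w·C = 140
Task 1: finishes 24, weight 3, w·C = 72
Task 5: finishes 39, weight 14, w·C = 546
Task 7: finishes 55, weight 2, w·C = 110
Task 6: finishes 73, weight 8, w·C = 584
Task 3: finishes 93, weight 9, w·C = 837
Sum = 24+140+72+546+110+584+837 = 2313.

2313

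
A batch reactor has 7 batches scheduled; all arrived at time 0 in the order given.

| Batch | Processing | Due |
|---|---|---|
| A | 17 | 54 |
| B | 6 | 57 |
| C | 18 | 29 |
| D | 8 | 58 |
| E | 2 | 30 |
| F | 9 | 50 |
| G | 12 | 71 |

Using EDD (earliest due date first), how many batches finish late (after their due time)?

EDD (increasing due date): C E F A B D G.
C: 0→18, due 29, tardiness 0
E: 18→20, due 30, tardiness 0
F: 20→29, due 50, tardiness 0
A: 29→46, due 54, tardiness 0
B: 46→52, due 57, tardiness 0
D: 52→60, due 58, tardiness 2
G: 60→72, due 71, tardiness 1
Late batches: 2.

2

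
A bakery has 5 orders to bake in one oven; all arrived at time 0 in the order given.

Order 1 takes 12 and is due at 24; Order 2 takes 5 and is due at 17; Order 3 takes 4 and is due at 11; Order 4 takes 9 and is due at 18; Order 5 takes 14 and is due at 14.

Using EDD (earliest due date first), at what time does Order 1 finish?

EDD (increasing due date): Order 3 Order 5 Order 2 Order 4 Order 1.
Order 3: 0→4
Order 5: 4→18
Order 2: 18→23
Order 4: 23→32
Order 1: 32→44

44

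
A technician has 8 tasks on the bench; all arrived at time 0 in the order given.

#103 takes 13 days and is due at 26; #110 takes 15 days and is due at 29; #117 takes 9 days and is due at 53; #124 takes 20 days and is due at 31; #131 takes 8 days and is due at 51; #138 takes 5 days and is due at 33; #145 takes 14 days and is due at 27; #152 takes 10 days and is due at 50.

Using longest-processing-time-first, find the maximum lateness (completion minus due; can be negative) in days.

LPT (decreasing processing time): #124 #110 #145 #103 #152 #117 #131 #138.
#124: 0→20, due 31, lateness -11
#110: 20→35, due 29, lateness 6
#145: 35→49, due 27, lateness 22
#103: 49→62, due 26, lateness 36
#152: 62→72, due 50, lateness 22
#117: 72→81, due 53, lateness 28
#131: 81→89, due 51, lateness 38
#138: 89→94, due 33, lateness 61
Maximum = 61.

61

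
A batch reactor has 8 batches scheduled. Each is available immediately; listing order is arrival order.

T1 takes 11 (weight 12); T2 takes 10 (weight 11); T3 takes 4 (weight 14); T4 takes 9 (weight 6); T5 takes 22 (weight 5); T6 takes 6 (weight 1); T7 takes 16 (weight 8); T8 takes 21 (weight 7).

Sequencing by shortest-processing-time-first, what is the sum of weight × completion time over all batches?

SPT (increasing processing time): T3 T6 T4 T2 T1 T7 T8 T5.
T3: finishes 4, weight 14, w·C = 56
T6: finishes 10, weight 1, w·C = 10
T4: finishes 19, weight 6, w·C = 114
T2: finishes 29, weight 11, w·C = 319
T1: finishes 40, weight 12, w·C = 480
T7: finishes 56, weight 8, w·C = 448
T8: finishes 77, weight 7, w·C = 539
T5: finishes 99, weight 5, w·C = 495
Sum = 56+10+114+319+480+448+539+495 = 2461.

2461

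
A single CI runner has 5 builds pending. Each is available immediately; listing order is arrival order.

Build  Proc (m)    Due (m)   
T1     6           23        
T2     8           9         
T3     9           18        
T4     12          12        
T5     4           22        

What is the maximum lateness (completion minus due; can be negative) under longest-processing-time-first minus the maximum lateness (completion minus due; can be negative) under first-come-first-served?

-3

LPT (decreasing processing time): T4 T3 T2 T1 T5.
T4: 0→12, due 12, lateness 0
T3: 12→21, due 18, lateness 3
T2: 21→29, due 9, lateness 20
T1: 29→35, due 23, lateness 12
T5: 35→39, due 22, lateness 17
Maximum = 20.
FIFO (arrival order): T1 T2 T3 T4 T5.
T1: 0→6, due 23, lateness -17
T2: 6→14, due 9, lateness 5
T3: 14→23, due 18, lateness 5
T4: 23→35, due 12, lateness 23
T5: 35→39, due 22, lateness 17
Maximum = 23.
Difference = 20 − 23 = -3.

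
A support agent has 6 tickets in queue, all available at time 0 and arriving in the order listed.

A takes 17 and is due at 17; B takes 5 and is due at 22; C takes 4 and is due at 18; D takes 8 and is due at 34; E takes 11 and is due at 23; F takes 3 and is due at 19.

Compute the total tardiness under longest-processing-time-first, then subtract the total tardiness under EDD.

LPT (decreasing processing time): A E D B C F.
A: 0→17, due 17, tardiness 0
E: 17→28, due 23, tardiness 5
D: 28→36, due 34, tardiness 2
B: 36→41, due 22, tardiness 19
C: 41→45, due 18, tardiness 27
F: 45→48, due 19, tardiness 29
Sum = 0+5+2+19+27+29 = 82.
EDD (increasing due date): A C F B E D.
A: 0→17, due 17, tardiness 0
C: 17→21, due 18, tardiness 3
F: 21→24, due 19, tardiness 5
B: 24→29, due 22, tardiness 7
E: 29→40, due 23, tardiness 17
D: 40→48, due 34, tardiness 14
Sum = 0+3+5+7+17+14 = 46.
Difference = 82 − 46 = 36.

36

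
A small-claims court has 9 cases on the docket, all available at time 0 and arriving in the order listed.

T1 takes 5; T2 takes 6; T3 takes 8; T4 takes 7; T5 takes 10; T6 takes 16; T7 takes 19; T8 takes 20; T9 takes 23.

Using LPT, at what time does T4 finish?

LPT (decreasing processing time): T9 T8 T7 T6 T5 T3 T4 T2 T1.
T9: 0→23
T8: 23→43
T7: 43→62
T6: 62→78
T5: 78→88
T3: 88→96
T4: 96→103

103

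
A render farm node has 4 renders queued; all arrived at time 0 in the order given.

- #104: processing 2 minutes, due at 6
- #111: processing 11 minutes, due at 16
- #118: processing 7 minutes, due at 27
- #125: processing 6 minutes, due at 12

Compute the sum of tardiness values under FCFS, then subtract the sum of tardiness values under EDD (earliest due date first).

11

FIFO (arrival order): #104 #111 #118 #125.
#104: 0→2, due 6, tardiness 0
#111: 2→13, due 16, tardiness 0
#118: 13→20, due 27, tardiness 0
#125: 20→26, due 12, tardiness 14
Sum = 0+0+0+14 = 14.
EDD (increasing due date): #104 #125 #111 #118.
#104: 0→2, due 6, tardiness 0
#125: 2→8, due 12, tardiness 0
#111: 8→19, due 16, tardiness 3
#118: 19→26, due 27, tardiness 0
Sum = 0+0+3+0 = 3.
Difference = 14 − 3 = 11.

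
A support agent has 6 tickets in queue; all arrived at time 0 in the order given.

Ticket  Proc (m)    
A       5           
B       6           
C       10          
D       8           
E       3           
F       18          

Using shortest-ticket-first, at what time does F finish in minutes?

50

SPT (increasing processing time): E A B D C F.
E: 0→3
A: 3→8
B: 8→14
D: 14→22
C: 22→32
F: 32→50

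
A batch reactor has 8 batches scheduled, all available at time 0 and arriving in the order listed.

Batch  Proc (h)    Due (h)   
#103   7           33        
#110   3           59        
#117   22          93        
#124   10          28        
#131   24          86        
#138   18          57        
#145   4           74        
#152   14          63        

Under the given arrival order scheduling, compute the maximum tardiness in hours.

FIFO (arrival order): #103 #110 #117 #124 #131 #138 #145 #152.
#103: 0→7, due 33, tardiness 0
#110: 7→10, due 59, tardiness 0
#117: 10→32, due 93, tardiness 0
#124: 32→42, due 28, tardiness 14
#131: 42→66, due 86, tardiness 0
#138: 66→84, due 57, tardiness 27
#145: 84→88, due 74, tardiness 14
#152: 88→102, due 63, tardiness 39
Maximum = 39.

39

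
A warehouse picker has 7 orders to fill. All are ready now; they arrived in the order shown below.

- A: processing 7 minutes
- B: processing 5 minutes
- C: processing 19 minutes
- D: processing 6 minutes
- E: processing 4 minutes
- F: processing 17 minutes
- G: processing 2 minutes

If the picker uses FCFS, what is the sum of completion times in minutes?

246

FIFO (arrival order): A B C D E F G.
A: 0→7
B: 7→12
C: 12→31
D: 31→37
E: 37→41
F: 41→58
G: 58→60
Sum = 7+12+31+37+41+58+60 = 246.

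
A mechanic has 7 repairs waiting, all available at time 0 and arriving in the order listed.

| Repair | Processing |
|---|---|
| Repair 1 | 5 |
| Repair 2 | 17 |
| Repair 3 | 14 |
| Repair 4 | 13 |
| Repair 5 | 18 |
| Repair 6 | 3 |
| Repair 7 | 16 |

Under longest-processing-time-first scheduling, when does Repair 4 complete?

78

LPT (decreasing processing time): Repair 5 Repair 2 Repair 7 Repair 3 Repair 4 Repair 1 Repair 6.
Repair 5: 0→18
Repair 2: 18→35
Repair 7: 35→51
Repair 3: 51→65
Repair 4: 65→78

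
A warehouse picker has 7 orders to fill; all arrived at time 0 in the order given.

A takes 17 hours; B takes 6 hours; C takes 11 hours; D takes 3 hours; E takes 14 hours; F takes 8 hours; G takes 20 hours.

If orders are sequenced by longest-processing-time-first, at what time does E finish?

LPT (decreasing processing time): G A E C F B D.
G: 0→20
A: 20→37
E: 37→51

51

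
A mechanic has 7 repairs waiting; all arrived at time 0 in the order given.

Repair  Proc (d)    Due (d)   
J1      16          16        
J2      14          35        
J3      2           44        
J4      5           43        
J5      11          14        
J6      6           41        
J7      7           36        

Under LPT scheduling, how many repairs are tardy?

LPT (decreasing processing time): J1 J2 J5 J7 J6 J4 J3.
J1: 0→16, due 16, tardiness 0
J2: 16→30, due 35, tardiness 0
J5: 30→41, due 14, tardiness 27
J7: 41→48, due 36, tardiness 12
J6: 48→54, due 41, tardiness 13
J4: 54→59, due 43, tardiness 16
J3: 59→61, due 44, tardiness 17
Late repairs: 5.

5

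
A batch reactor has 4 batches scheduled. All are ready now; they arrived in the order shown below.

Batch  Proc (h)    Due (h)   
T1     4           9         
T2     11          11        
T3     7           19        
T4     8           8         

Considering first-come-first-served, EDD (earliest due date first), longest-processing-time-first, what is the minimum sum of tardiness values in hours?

26

FIFO (arrival order): T1 T2 T3 T4.
T1: 0→4, due 9, tardiness 0
T2: 4→15, due 11, tardiness 4
T3: 15→22, due 19, tardiness 3
T4: 22→30, due 8, tardiness 22
Sum = 0+4+3+22 = 29.
EDD (increasing due date): T4 T1 T2 T3.
T4: 0→8, due 8, tardiness 0
T1: 8→12, due 9, tardiness 3
T2: 12→23, due 11, tardiness 12
T3: 23→30, due 19, tardiness 11
Sum = 0+3+12+11 = 26.
LPT (decreasing processing time): T2 T4 T3 T1.
T2: 0→11, due 11, tardiness 0
T4: 11→19, due 8, tardiness 11
T3: 19→26, due 19, tardiness 7
T1: 26→30, due 9, tardiness 21
Sum = 0+11+7+21 = 39.
FIFO 29, EDD 26, LPT 39 → minimum 26.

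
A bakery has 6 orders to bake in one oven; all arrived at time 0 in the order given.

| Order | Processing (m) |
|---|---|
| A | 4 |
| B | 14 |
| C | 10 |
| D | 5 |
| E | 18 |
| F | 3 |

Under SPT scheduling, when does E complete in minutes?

SPT (increasing processing time): F A D C B E.
F: 0→3
A: 3→7
D: 7→12
C: 12→22
B: 22→36
E: 36→54

54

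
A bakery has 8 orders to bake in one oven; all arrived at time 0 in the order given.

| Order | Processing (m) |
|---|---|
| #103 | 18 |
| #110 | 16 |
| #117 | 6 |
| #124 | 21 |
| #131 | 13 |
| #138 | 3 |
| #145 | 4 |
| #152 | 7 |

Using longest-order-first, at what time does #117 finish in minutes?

LPT (decreasing processing time): #124 #103 #110 #131 #152 #117 #145 #138.
#124: 0→21
#103: 21→39
#110: 39→55
#131: 55→68
#152: 68→75
#117: 75→81

81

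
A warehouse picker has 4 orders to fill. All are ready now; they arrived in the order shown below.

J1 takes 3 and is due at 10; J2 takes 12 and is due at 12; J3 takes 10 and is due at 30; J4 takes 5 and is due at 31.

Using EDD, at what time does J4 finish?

EDD (increasing due date): J1 J2 J3 J4.
J1: 0→3
J2: 3→15
J3: 15→25
J4: 25→30

30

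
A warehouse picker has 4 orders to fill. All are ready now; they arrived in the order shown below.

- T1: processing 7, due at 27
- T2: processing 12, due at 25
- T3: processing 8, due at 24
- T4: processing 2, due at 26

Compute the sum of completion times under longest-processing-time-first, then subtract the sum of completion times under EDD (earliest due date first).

9

LPT (decreasing processing time): T2 T3 T1 T4.
T2: 0→12
T3: 12→20
T1: 20→27
T4: 27→29
Sum = 12+20+27+29 = 88.
EDD (increasing due date): T3 T2 T4 T1.
T3: 0→8
T2: 8→20
T4: 20→22
T1: 22→29
Sum = 8+20+22+29 = 79.
Difference = 88 − 79 = 9.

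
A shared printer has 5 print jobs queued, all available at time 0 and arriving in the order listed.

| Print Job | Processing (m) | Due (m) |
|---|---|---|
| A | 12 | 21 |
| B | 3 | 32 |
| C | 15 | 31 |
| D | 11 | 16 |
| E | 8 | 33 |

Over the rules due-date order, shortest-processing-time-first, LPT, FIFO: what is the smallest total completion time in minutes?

119

EDD (increasing due date): D A C B E.
D: 0→11
A: 11→23
C: 23→38
B: 38→41
E: 41→49
Sum = 11+23+38+41+49 = 162.
SPT (increasing processing time): B E D A C.
B: 0→3
E: 3→11
D: 11→22
A: 22→34
C: 34→49
Sum = 3+11+22+34+49 = 119.
LPT (decreasing processing time): C A D E B.
C: 0→15
A: 15→27
D: 27→38
E: 38→46
B: 46→49
Sum = 15+27+38+46+49 = 175.
FIFO (arrival order): A B C D E.
A: 0→12
B: 12→15
C: 15→30
D: 30→41
E: 41→49
Sum = 12+15+30+41+49 = 147.
EDD 162, SPT 119, LPT 175, FIFO 147 → minimum 119.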